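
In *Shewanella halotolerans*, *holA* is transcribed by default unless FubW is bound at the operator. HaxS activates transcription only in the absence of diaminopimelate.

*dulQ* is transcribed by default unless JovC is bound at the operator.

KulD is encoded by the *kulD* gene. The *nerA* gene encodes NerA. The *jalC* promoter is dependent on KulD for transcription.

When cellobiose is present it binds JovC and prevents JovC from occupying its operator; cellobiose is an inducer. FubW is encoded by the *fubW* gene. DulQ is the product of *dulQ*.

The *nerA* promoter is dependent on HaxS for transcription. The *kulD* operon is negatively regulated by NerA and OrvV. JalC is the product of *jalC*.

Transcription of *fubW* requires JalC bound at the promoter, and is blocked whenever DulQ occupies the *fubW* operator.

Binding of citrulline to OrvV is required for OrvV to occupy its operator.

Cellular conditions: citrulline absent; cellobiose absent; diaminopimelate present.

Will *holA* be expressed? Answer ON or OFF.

OFF

Diaminopimelate is present, so HaxS is inactive.
Required activator HaxS is absent, so *nerA* is not transcribed.
So NerA is not produced.
Citrulline is absent, so OrvV is inactive.
With no repressor bound, *kulD* is transcribed.
So KulD is produced and active.
No repressor is bound and KulD is active, so *jalC* is transcribed.
So JalC is produced and active.
Cellobiose is absent, so JovC is active.
With repressor JovC bound, *dulQ* is not transcribed.
So DulQ is not produced.
No repressor is bound and JalC is active, so *fubW* is transcribed.
So FubW is produced and active.
With repressor FubW bound, *holA* is not transcribed.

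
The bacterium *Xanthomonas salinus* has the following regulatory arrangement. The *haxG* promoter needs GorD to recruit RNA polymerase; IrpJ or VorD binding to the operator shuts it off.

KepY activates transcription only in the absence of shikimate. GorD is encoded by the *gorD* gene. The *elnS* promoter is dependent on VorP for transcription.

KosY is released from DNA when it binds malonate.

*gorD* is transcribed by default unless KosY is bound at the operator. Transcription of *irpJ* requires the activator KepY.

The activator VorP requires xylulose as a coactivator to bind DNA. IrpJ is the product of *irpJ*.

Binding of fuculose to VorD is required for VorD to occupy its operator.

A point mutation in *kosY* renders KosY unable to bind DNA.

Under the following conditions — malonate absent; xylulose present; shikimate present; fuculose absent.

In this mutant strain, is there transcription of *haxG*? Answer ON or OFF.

ON

KosY is non-functional in this strain, so it has no effect.
With no repressor bound, *gorD* is transcribed.
So GorD is produced and active.
Shikimate is present, so KepY is inactive.
Required activator KepY is absent, so *irpJ* is not transcribed.
So IrpJ is not produced.
Fuculose is absent, so VorD is inactive.
No repressor is bound and GorD is active, so *haxG* is transcribed.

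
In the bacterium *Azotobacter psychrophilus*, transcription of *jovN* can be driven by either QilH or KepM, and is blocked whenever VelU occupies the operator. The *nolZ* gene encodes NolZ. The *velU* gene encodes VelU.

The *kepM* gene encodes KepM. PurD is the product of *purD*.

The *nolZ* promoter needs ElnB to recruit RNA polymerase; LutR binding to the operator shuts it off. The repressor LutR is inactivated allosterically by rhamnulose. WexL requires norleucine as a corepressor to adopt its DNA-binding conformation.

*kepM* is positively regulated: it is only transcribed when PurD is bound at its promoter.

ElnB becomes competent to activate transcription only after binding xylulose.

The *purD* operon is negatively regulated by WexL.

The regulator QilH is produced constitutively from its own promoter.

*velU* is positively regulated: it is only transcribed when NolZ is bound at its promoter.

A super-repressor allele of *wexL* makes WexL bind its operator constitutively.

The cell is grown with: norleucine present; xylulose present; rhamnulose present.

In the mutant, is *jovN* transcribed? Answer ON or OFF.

QilH is produced constitutively and is active.
WexL is constitutively active in this strain.
With repressor WexL bound, *purD* is not transcribed.
So PurD is not produced.
Required activator PurD is absent, so *kepM* is not transcribed.
So KepM is not produced.
Xylulose is present, so ElnB is active.
Rhamnulose is present, so LutR is inactive.
No repressor is bound and ElnB is active, so *nolZ* is transcribed.
So NolZ is produced and active.
No repressor is bound and NolZ is active, so *velU* is transcribed.
So VelU is produced and active.
With repressor VelU bound, *jovN* is not transcribed.

OFF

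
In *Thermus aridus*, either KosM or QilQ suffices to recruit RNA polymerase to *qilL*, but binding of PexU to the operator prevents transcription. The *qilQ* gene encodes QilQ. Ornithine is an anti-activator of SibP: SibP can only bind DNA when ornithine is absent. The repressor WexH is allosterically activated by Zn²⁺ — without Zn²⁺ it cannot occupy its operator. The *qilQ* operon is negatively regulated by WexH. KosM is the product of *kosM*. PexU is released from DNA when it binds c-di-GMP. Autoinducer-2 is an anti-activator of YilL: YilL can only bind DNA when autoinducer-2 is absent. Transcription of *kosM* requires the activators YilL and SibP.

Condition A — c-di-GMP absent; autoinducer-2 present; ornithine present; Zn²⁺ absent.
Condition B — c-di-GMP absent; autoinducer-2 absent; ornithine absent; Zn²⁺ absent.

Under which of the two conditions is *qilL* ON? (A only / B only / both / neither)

neither

Condition A:
c-di-GMP is absent, so PexU is active.
Autoinducer-2 is present, so YilL is inactive.
Ornithine is present, so SibP is inactive.
Required activator YilL is absent, so *kosM* is not transcribed.
So KosM is not produced.
Zn²⁺ is absent, so WexH is inactive.
With no repressor bound, *qilQ* is transcribed.
So QilQ is produced and active.
With repressor PexU bound, *qilL* is not transcribed.
→ *qilL* is OFF in A.
Condition B:
c-di-GMP is absent, so PexU is active.
Autoinducer-2 is absent, so YilL is active.
Ornithine is absent, so SibP is active.
No repressor is bound and YilL and SibP are active, so *kosM* is transcribed.
So KosM is produced and active.
Zn²⁺ is absent, so WexH is inactive.
With no repressor bound, *qilQ* is transcribed.
So QilQ is produced and active.
With repressor PexU bound, *qilL* is not transcribed.
→ *qilL* is OFF in B.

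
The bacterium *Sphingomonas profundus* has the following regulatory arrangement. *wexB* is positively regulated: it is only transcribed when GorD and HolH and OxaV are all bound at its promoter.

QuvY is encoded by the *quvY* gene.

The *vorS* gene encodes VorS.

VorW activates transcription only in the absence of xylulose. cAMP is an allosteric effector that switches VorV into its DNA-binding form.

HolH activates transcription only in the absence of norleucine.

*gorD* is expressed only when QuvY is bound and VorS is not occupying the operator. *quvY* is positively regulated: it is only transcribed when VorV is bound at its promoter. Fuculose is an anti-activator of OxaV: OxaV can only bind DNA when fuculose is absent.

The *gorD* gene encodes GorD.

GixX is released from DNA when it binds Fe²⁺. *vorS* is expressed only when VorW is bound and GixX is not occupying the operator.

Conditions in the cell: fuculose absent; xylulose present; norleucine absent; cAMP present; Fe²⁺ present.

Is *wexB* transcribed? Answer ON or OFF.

Xylulose is present, so VorW is inactive.
Fe²⁺ is present, so GixX is inactive.
Required activator VorW is absent, so *vorS* is not transcribed.
So VorS is not produced.
cAMP is present, so VorV is active.
No repressor is bound and VorV is active, so *quvY* is transcribed.
So QuvY is produced and active.
No repressor is bound and QuvY is active, so *gorD* is transcribed.
So GorD is produced and active.
Norleucine is absent, so HolH is active.
Fuculose is absent, so OxaV is active.
No repressor is bound and GorD and HolH and OxaV are active, so *wexB* is transcribed.

ON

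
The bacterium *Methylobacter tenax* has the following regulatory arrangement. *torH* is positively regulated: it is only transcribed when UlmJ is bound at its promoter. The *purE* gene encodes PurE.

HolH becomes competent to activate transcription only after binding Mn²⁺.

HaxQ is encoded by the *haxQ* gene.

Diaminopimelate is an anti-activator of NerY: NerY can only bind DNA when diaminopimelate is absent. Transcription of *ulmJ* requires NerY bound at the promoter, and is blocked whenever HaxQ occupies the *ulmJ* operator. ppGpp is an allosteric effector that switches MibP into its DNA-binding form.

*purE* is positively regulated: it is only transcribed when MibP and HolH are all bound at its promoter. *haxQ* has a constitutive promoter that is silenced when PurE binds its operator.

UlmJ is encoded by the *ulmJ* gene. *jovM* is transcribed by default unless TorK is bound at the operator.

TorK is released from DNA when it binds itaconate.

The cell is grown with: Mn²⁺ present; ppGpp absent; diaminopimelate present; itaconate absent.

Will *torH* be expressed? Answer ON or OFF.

ppGpp is absent, so MibP is inactive.
Mn²⁺ is present, so HolH is active.
Required activator MibP is absent, so *purE* is not transcribed.
So PurE is not produced.
With no repressor bound, *haxQ* is transcribed.
So HaxQ is produced and active.
Diaminopimelate is present, so NerY is inactive.
With repressor HaxQ bound, *ulmJ* is not transcribed.
So UlmJ is not produced.
Required activator UlmJ is absent, so *torH* is not transcribed.

OFF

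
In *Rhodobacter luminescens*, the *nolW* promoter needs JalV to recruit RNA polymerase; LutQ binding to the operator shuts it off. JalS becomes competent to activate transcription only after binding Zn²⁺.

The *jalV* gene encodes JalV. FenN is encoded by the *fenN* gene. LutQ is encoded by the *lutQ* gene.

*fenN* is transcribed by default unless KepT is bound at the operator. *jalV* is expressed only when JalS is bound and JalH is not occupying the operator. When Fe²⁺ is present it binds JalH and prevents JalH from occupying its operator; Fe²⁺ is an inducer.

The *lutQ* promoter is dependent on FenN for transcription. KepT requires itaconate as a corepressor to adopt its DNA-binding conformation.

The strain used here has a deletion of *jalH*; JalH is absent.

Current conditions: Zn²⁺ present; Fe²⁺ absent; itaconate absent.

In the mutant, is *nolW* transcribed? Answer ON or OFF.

Zn²⁺ is present, so JalS is active.
JalH is non-functional in this strain, so it has no effect.
No repressor is bound and JalS is active, so *jalV* is transcribed.
So JalV is produced and active.
Itaconate is absent, so KepT is inactive.
With no repressor bound, *fenN* is transcribed.
So FenN is produced and active.
No repressor is bound and FenN is active, so *lutQ* is transcribed.
So LutQ is produced and active.
With repressor LutQ bound, *nolW* is not transcribed.

OFF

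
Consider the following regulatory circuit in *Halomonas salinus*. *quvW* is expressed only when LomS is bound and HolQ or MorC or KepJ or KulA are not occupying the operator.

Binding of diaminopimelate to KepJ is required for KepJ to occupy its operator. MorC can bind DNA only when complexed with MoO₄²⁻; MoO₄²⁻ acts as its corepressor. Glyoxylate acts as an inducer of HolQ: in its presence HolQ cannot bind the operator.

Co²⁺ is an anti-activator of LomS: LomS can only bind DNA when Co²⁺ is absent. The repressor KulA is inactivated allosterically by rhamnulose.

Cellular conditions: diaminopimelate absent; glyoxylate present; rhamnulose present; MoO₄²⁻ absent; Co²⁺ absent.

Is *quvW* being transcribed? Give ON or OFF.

ON

Glyoxylate is present, so HolQ is inactive.
MoO₄²⁻ is absent, so MorC is inactive.
Diaminopimelate is absent, so KepJ is inactive.
Rhamnulose is present, so KulA is inactive.
Co²⁺ is absent, so LomS is active.
No repressor is bound and LomS is active, so *quvW* is transcribed.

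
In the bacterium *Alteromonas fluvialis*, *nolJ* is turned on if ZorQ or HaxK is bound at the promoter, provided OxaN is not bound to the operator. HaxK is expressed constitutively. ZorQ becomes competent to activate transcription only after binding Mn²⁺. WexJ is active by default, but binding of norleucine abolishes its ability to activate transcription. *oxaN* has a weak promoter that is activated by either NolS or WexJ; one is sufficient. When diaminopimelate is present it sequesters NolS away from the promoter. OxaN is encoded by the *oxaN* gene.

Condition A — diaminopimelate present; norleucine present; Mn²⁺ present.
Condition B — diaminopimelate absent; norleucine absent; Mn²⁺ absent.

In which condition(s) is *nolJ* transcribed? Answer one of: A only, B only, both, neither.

A only

Condition A:
Diaminopimelate is present, so NolS is inactive.
Norleucine is present, so WexJ is inactive.
No activator is available at the *oxaN* promoter, so *oxaN* is not transcribed.
So OxaN is not produced.
Mn²⁺ is present, so ZorQ is active.
HaxK is produced constitutively and is active.
Activator ZorQ is present, so *nolJ* is transcribed.
→ *nolJ* is ON in A.
Condition B:
Diaminopimelate is absent, so NolS is active.
Norleucine is absent, so WexJ is active.
Activator NolS is present, so *oxaN* is transcribed.
So OxaN is produced and active.
Mn²⁺ is absent, so ZorQ is inactive.
HaxK is produced constitutively and is active.
With repressor OxaN bound, *nolJ* is not transcribed.
→ *nolJ* is OFF in B.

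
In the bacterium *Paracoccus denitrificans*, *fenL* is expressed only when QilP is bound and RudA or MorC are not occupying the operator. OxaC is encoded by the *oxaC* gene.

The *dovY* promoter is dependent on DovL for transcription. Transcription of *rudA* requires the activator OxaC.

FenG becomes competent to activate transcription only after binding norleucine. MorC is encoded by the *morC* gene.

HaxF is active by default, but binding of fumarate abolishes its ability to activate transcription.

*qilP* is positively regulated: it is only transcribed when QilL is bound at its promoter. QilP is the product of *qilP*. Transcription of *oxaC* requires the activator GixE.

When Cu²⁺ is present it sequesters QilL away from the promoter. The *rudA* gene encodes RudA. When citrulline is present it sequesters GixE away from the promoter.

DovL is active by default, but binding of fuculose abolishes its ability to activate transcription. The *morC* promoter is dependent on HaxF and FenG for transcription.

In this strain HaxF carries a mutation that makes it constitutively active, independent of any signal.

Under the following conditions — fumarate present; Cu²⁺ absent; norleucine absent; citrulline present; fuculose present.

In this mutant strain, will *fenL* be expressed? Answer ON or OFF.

ON

Citrulline is present, so GixE is inactive.
Required activator GixE is absent, so *oxaC* is not transcribed.
So OxaC is not produced.
Required activator OxaC is absent, so *rudA* is not transcribed.
So RudA is not produced.
HaxF is constitutively active in this strain.
Norleucine is absent, so FenG is inactive.
Required activator FenG is absent, so *morC* is not transcribed.
So MorC is not produced.
Cu²⁺ is absent, so QilL is active.
No repressor is bound and QilL is active, so *qilP* is transcribed.
So QilP is produced and active.
No repressor is bound and QilP is active, so *fenL* is transcribed.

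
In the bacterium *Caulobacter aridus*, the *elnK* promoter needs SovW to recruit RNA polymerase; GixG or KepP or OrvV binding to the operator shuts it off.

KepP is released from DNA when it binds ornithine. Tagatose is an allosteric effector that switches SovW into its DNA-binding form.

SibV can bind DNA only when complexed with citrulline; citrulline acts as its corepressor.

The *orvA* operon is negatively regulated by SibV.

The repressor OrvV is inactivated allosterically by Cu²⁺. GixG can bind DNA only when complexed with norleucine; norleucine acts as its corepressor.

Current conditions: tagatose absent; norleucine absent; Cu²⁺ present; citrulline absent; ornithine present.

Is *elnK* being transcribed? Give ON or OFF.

Tagatose is absent, so SovW is inactive.
Norleucine is absent, so GixG is inactive.
Ornithine is present, so KepP is inactive.
Cu²⁺ is present, so OrvV is inactive.
Required activator SovW is absent, so *elnK* is not transcribed.

OFF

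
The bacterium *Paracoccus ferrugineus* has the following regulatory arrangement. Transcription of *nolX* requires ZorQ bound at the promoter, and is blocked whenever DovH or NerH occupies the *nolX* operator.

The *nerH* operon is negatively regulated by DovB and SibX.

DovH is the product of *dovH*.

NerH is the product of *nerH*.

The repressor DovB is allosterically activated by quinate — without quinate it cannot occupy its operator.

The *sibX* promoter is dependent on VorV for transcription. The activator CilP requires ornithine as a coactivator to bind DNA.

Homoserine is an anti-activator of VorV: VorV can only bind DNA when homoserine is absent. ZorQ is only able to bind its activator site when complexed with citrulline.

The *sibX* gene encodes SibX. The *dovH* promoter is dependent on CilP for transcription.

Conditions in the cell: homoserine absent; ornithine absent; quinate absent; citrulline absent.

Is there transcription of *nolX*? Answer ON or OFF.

OFF

Ornithine is absent, so CilP is inactive.
Required activator CilP is absent, so *dovH* is not transcribed.
So DovH is not produced.
Citrulline is absent, so ZorQ is inactive.
Quinate is absent, so DovB is inactive.
Homoserine is absent, so VorV is active.
No repressor is bound and VorV is active, so *sibX* is transcribed.
So SibX is produced and active.
With repressor SibX bound, *nerH* is not transcribed.
So NerH is not produced.
Required activator ZorQ is absent, so *nolX* is not transcribed.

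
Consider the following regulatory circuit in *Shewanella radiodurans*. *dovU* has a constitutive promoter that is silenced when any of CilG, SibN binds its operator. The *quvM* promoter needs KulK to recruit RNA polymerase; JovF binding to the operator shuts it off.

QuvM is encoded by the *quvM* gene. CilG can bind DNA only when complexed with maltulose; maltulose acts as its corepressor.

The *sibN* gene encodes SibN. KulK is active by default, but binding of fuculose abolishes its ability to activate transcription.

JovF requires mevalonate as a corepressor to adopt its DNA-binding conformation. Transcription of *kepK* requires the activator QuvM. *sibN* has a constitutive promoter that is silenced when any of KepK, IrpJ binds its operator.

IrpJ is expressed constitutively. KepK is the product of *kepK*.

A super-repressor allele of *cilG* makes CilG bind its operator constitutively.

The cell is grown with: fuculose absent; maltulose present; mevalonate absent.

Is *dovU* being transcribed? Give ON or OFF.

OFF

CilG is constitutively active in this strain.
Fuculose is absent, so KulK is active.
Mevalonate is absent, so JovF is inactive.
No repressor is bound and KulK is active, so *quvM* is transcribed.
So QuvM is produced and active.
No repressor is bound and QuvM is active, so *kepK* is transcribed.
So KepK is produced and active.
IrpJ is produced constitutively and is active.
With repressor KepK bound, *sibN* is not transcribed.
So SibN is not produced.
With repressor CilG bound, *dovU* is not transcribed.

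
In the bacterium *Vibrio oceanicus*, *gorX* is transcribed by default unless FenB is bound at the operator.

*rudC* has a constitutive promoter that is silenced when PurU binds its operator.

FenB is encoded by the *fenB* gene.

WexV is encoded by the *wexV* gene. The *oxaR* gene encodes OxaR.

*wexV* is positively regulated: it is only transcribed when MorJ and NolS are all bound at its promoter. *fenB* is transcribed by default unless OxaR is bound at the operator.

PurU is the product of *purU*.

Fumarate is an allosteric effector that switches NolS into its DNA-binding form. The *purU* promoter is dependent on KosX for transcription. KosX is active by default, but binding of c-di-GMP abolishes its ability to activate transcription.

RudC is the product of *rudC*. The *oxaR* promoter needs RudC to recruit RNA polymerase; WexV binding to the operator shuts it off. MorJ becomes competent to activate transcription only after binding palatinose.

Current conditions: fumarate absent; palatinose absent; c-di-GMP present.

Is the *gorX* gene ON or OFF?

c-di-GMP is present, so KosX is inactive.
Required activator KosX is absent, so *purU* is not transcribed.
So PurU is not produced.
With no repressor bound, *rudC* is transcribed.
So RudC is produced and active.
Palatinose is absent, so MorJ is inactive.
Fumarate is absent, so NolS is inactive.
Required activator MorJ is absent, so *wexV* is not transcribed.
So WexV is not produced.
No repressor is bound and RudC is active, so *oxaR* is transcribed.
So OxaR is produced and active.
With repressor OxaR bound, *fenB* is not transcribed.
So FenB is not produced.
With no repressor bound, *gorX* is transcribed.

ON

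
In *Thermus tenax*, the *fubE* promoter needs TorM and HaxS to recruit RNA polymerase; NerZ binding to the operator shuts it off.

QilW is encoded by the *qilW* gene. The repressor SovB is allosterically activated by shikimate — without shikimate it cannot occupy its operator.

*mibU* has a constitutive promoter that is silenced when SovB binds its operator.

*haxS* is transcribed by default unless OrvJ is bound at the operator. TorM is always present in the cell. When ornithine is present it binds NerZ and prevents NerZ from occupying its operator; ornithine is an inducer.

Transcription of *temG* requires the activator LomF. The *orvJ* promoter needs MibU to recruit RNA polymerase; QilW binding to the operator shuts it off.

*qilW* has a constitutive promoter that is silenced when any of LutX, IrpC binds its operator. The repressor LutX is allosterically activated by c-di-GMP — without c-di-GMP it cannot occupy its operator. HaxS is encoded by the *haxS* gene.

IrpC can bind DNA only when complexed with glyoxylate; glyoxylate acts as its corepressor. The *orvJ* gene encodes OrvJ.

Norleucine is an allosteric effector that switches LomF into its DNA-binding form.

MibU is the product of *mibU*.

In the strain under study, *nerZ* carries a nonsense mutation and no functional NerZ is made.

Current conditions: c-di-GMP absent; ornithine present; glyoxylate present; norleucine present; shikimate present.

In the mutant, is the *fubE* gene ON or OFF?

TorM is produced constitutively and is active.
NerZ is non-functional in this strain, so it has no effect.
Shikimate is present, so SovB is active.
With repressor SovB bound, *mibU* is not transcribed.
So MibU is not produced.
c-di-GMP is absent, so LutX is inactive.
Glyoxylate is present, so IrpC is active.
With repressor IrpC bound, *qilW* is not transcribed.
So QilW is not produced.
Required activator MibU is absent, so *orvJ* is not transcribed.
So OrvJ is not produced.
With no repressor bound, *haxS* is transcribed.
So HaxS is produced and active.
No repressor is bound and TorM and HaxS are active, so *fubE* is transcribed.

ON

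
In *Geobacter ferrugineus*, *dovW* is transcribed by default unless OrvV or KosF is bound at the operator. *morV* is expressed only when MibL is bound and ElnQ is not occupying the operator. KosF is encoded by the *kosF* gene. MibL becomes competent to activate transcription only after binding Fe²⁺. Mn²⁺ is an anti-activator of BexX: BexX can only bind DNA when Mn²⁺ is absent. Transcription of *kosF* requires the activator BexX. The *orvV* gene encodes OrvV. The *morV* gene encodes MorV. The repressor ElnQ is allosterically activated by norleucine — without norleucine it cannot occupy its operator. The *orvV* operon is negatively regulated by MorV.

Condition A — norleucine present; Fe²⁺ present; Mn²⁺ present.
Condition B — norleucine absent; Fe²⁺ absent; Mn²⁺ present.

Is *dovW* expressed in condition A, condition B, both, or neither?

neither

Condition A:
Norleucine is present, so ElnQ is active.
Fe²⁺ is present, so MibL is active.
With repressor ElnQ bound, *morV* is not transcribed.
So MorV is not produced.
With no repressor bound, *orvV* is transcribed.
So OrvV is produced and active.
Mn²⁺ is present, so BexX is inactive.
Required activator BexX is absent, so *kosF* is not transcribed.
So KosF is not produced.
With repressor OrvV bound, *dovW* is not transcribed.
→ *dovW* is OFF in A.
Condition B:
Norleucine is absent, so ElnQ is inactive.
Fe²⁺ is absent, so MibL is inactive.
Required activator MibL is absent, so *morV* is not transcribed.
So MorV is not produced.
With no repressor bound, *orvV* is transcribed.
So OrvV is produced and active.
Mn²⁺ is present, so BexX is inactive.
Required activator BexX is absent, so *kosF* is not transcribed.
So KosF is not produced.
With repressor OrvV bound, *dovW* is not transcribed.
→ *dovW* is OFF in B.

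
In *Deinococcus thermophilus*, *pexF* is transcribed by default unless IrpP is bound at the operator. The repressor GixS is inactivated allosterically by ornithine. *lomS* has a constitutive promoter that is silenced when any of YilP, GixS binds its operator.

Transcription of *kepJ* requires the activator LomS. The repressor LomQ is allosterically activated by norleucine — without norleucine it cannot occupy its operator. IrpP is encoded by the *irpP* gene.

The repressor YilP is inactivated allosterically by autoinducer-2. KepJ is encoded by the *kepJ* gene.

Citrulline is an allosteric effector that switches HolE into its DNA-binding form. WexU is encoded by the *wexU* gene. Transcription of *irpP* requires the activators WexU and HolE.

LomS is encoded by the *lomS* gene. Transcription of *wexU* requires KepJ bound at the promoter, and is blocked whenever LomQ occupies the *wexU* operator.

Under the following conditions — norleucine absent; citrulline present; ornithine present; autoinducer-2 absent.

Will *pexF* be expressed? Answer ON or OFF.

Autoinducer-2 is absent, so YilP is active.
Ornithine is present, so GixS is inactive.
With repressor YilP bound, *lomS* is not transcribed.
So LomS is not produced.
Required activator LomS is absent, so *kepJ* is not transcribed.
So KepJ is not produced.
Norleucine is absent, so LomQ is inactive.
Required activator KepJ is absent, so *wexU* is not transcribed.
So WexU is not produced.
Citrulline is present, so HolE is active.
Required activator WexU is absent, so *irpP* is not transcribed.
So IrpP is not produced.
With no repressor bound, *pexF* is transcribed.

ON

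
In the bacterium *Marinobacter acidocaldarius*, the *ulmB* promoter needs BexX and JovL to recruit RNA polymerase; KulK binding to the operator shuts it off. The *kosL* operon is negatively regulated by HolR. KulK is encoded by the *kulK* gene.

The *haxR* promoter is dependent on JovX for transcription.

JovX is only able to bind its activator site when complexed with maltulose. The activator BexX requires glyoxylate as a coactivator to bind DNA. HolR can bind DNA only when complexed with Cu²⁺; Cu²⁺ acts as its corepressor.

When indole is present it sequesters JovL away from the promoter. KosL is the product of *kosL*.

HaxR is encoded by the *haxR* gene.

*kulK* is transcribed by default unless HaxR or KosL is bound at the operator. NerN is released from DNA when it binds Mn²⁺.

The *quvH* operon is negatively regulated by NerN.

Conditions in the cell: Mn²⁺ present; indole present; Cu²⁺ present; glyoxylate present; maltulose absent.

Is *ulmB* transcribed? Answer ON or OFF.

Glyoxylate is present, so BexX is active.
Indole is present, so JovL is inactive.
Maltulose is absent, so JovX is inactive.
Required activator JovX is absent, so *haxR* is not transcribed.
So HaxR is not produced.
Cu²⁺ is present, so HolR is active.
With repressor HolR bound, *kosL* is not transcribed.
So KosL is not produced.
With no repressor bound, *kulK* is transcribed.
So KulK is produced and active.
With repressor KulK bound, *ulmB* is not transcribed.

OFF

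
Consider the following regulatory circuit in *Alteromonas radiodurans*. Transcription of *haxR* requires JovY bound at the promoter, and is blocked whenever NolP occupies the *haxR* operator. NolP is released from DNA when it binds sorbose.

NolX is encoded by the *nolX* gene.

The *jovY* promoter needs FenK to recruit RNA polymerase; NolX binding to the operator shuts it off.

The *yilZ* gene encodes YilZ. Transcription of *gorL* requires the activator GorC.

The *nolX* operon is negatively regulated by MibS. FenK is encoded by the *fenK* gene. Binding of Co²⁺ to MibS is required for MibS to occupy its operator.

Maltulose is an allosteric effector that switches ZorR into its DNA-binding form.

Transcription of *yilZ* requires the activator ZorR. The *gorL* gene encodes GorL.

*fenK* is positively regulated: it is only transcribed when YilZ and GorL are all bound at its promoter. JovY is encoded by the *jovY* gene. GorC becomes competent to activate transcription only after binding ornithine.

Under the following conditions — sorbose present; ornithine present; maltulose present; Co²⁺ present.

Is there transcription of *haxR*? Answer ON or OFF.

Sorbose is present, so NolP is inactive.
Co²⁺ is present, so MibS is active.
With repressor MibS bound, *nolX* is not transcribed.
So NolX is not produced.
Maltulose is present, so ZorR is active.
No repressor is bound and ZorR is active, so *yilZ* is transcribed.
So YilZ is produced and active.
Ornithine is present, so GorC is active.
No repressor is bound and GorC is active, so *gorL* is transcribed.
So GorL is produced and active.
No repressor is bound and YilZ and GorL are active, so *fenK* is transcribed.
So FenK is produced and active.
No repressor is bound and FenK is active, so *jovY* is transcribed.
So JovY is produced and active.
No repressor is bound and JovY is active, so *haxR* is transcribed.

ON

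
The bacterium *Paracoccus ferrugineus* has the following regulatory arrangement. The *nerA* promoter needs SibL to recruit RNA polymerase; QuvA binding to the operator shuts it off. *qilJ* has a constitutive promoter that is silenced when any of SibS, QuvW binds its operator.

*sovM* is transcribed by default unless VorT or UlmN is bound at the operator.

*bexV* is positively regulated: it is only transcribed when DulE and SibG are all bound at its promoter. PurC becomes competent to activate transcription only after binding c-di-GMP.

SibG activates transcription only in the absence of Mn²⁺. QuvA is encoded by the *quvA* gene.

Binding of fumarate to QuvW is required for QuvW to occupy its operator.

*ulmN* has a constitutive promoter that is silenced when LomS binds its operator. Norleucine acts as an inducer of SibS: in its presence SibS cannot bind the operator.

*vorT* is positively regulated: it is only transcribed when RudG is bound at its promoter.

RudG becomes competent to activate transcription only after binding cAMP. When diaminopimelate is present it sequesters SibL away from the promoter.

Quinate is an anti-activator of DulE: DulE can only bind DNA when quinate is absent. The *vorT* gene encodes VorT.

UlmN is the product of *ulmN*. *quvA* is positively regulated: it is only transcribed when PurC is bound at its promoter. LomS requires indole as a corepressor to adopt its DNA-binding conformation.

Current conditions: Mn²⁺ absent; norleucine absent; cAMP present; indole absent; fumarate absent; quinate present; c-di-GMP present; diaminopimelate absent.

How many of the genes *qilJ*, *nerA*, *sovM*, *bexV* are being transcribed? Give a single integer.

0

Norleucine is absent, so SibS is active.
Fumarate is absent, so QuvW is inactive.
With repressor SibS bound, *qilJ* is not transcribed.
→ *qilJ* is OFF.
Diaminopimelate is absent, so SibL is active.
c-di-GMP is present, so PurC is active.
No repressor is bound and PurC is active, so *quvA* is transcribed.
So QuvA is produced and active.
With repressor QuvA bound, *nerA* is not transcribed.
→ *nerA* is OFF.
cAMP is present, so RudG is active.
No repressor is bound and RudG is active, so *vorT* is transcribed.
So VorT is produced and active.
Indole is absent, so LomS is inactive.
With no repressor bound, *ulmN* is transcribed.
So UlmN is produced and active.
With repressor VorT bound, *sovM* is not transcribed.
→ *sovM* is OFF.
Quinate is present, so DulE is inactive.
Mn²⁺ is absent, so SibG is active.
Required activator DulE is absent, so *bexV* is not transcribed.
→ *bexV* is OFF.
0 of the 4 genes are transcribed.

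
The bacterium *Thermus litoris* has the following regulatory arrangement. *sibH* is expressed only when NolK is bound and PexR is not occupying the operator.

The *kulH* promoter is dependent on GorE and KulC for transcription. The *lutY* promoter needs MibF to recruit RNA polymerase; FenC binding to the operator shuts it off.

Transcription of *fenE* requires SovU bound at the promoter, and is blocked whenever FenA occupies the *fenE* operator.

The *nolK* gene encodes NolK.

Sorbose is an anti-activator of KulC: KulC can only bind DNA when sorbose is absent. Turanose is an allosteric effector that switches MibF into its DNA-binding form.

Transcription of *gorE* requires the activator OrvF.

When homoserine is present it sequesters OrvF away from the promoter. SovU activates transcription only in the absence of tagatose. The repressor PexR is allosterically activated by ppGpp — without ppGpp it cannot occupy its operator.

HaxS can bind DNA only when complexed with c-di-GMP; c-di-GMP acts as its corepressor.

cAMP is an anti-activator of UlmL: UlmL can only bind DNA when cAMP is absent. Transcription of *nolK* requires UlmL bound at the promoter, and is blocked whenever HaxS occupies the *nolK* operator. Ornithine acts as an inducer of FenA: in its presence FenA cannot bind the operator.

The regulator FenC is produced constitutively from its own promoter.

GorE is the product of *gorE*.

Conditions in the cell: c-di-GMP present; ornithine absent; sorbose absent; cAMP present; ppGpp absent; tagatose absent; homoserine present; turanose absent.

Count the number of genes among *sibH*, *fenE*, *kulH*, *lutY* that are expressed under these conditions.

0

c-di-GMP is present, so HaxS is active.
cAMP is present, so UlmL is inactive.
With repressor HaxS bound, *nolK* is not transcribed.
So NolK is not produced.
ppGpp is absent, so PexR is inactive.
Required activator NolK is absent, so *sibH* is not transcribed.
→ *sibH* is OFF.
Ornithine is absent, so FenA is active.
Tagatose is absent, so SovU is active.
With repressor FenA bound, *fenE* is not transcribed.
→ *fenE* is OFF.
Homoserine is present, so OrvF is inactive.
Required activator OrvF is absent, so *gorE* is not transcribed.
So GorE is not produced.
Sorbose is absent, so KulC is active.
Required activator GorE is absent, so *kulH* is not transcribed.
→ *kulH* is OFF.
FenC is produced constitutively and is active.
Turanose is absent, so MibF is inactive.
With repressor FenC bound, *lutY* is not transcribed.
→ *lutY* is OFF.
0 of the 4 genes are transcribed.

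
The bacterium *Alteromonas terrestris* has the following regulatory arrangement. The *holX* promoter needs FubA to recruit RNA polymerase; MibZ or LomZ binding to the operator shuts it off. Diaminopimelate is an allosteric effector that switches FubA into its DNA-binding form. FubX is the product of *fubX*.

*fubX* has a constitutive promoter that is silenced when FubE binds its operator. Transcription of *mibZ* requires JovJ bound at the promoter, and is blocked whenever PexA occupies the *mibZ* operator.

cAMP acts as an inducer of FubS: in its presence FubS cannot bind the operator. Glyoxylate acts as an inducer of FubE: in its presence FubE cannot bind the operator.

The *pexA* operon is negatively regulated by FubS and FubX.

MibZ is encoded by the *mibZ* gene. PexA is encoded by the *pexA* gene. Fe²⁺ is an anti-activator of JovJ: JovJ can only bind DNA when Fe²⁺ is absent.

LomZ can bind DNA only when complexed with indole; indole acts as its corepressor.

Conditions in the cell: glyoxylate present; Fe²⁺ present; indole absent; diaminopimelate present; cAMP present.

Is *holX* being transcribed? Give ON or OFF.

Fe²⁺ is present, so JovJ is inactive.
cAMP is present, so FubS is inactive.
Glyoxylate is present, so FubE is inactive.
With no repressor bound, *fubX* is transcribed.
So FubX is produced and active.
With repressor FubX bound, *pexA* is not transcribed.
So PexA is not produced.
Required activator JovJ is absent, so *mibZ* is not transcribed.
So MibZ is not produced.
Indole is absent, so LomZ is inactive.
Diaminopimelate is present, so FubA is active.
No repressor is bound and FubA is active, so *holX* is transcribed.

ON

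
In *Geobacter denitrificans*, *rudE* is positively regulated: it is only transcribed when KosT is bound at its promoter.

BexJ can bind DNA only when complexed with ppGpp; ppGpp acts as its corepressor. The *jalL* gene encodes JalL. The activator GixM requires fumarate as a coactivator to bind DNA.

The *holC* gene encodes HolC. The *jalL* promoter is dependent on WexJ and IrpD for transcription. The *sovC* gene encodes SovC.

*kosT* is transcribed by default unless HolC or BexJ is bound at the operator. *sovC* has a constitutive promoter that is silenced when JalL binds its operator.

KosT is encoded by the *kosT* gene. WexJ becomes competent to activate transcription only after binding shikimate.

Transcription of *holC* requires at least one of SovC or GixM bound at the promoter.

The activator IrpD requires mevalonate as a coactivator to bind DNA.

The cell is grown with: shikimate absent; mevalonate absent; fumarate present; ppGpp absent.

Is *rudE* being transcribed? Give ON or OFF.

OFF

Shikimate is absent, so WexJ is inactive.
Mevalonate is absent, so IrpD is inactive.
Required activator WexJ is absent, so *jalL* is not transcribed.
So JalL is not produced.
With no repressor bound, *sovC* is transcribed.
So SovC is produced and active.
Fumarate is present, so GixM is active.
Activator SovC is present, so *holC* is transcribed.
So HolC is produced and active.
ppGpp is absent, so BexJ is inactive.
With repressor HolC bound, *kosT* is not transcribed.
So KosT is not produced.
Required activator KosT is absent, so *rudE* is not transcribed.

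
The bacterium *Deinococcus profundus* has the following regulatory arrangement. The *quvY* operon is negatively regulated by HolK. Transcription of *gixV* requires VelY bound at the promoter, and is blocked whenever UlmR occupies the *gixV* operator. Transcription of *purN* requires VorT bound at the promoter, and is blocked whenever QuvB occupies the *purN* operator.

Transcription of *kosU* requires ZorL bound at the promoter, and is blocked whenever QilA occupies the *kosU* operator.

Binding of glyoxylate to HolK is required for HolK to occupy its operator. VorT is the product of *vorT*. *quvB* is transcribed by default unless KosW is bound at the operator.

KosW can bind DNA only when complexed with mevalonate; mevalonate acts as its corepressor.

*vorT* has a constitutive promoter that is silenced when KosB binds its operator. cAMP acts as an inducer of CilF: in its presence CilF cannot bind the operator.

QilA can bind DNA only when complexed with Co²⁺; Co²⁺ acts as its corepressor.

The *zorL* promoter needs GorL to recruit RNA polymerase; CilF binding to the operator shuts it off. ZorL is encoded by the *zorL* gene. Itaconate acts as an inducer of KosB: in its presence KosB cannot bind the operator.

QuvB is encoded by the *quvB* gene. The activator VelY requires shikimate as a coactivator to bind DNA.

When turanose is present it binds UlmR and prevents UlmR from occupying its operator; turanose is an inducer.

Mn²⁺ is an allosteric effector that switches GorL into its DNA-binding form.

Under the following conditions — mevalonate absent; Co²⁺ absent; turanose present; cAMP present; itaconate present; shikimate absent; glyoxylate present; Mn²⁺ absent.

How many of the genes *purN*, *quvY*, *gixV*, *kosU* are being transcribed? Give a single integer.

0

Mevalonate is absent, so KosW is inactive.
With no repressor bound, *quvB* is transcribed.
So QuvB is produced and active.
Itaconate is present, so KosB is inactive.
With no repressor bound, *vorT* is transcribed.
So VorT is produced and active.
With repressor QuvB bound, *purN* is not transcribed.
→ *purN* is OFF.
Glyoxylate is present, so HolK is active.
With repressor HolK bound, *quvY* is not transcribed.
→ *quvY* is OFF.
Turanose is present, so UlmR is inactive.
Shikimate is absent, so VelY is inactive.
Required activator VelY is absent, so *gixV* is not transcribed.
→ *gixV* is OFF.
Co²⁺ is absent, so QilA is inactive.
cAMP is present, so CilF is inactive.
Mn²⁺ is absent, so GorL is inactive.
Required activator GorL is absent, so *zorL* is not transcribed.
So ZorL is not produced.
Required activator ZorL is absent, so *kosU* is not transcribed.
→ *kosU* is OFF.
0 of the 4 genes are transcribed.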